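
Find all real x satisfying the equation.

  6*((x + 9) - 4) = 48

Step 1. [6*((x + 9) - 4) = 48] 6·(inner) — divide through by 6. So div: (x + 9) - 4 = 8.
Step 2. [(x + 9) - 4 = 8] -4 is outermost — add 4 both sides. So sub: x + 9 = 12.
Step 3. [x + 9 = 12] the outer +9 inverts by subtracting 9 ⇒ sub: x = 3.

Answer: x ∈ {3}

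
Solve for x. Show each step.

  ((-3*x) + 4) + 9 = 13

Step 1. [((-3*x) + 4) + 9 = 13] peel the +9: subtract 9 from each side ⇒ sub: (-3*x) + 4 = 4.
Step 2. [(-3*x) + 4 = 4] subtract 4: x sits inside (… + 4) ⇒ sub: -3*x = 0.
Step 3. [-3*x = 0] divide by the outer -3, so div: x = 0.

Answer: x ∈ {0}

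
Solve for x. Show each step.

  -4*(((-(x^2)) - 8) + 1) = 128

Step 1. [-4*(((-(x^2)) - 8) + 1) = 128] divide by the outer -4. So div: ((-(x^2)) - 8) + 1 = -32.
Step 2. [((-(x^2)) - 8) + 1 = -32] 1 comes off first (subtract 1), so sub: (-(x^2)) - 8 = -33.
Step 3. [(-(x^2)) - 8 = -33] add 8: x sits inside (… - 8). So sub: -(x^2) = -25.
Step 4. [-(x^2) = -25] flip signs both sides ⇒ neg: x^2 = 25.
Step 5. [x^2 = 25] √ both sides: 25 ≥ 0 gives two branches ⇒ sqrt: x = 5 or -5.

Answer: x ∈ {-5, 5}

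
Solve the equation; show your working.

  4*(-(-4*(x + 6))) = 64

Step 1. [4*(-(-4*(x + 6))) = 64] LHS = 4·(…); ÷4 both sides, so div: -(-4*(x + 6)) = 16.
Step 2. [-(-4*(x + 6)) = 16] LHS negated; negate both sides. So neg: -4*(x + 6) = -16.
Step 3. [-4*(x + 6) = -16] -4 out front; divide by -4. So div: x + 6 = 4.
Step 4. [x + 6 = 4] subtract 6: x sits inside (… + 6), so sub: x = -2.

Answer: x ∈ {-2}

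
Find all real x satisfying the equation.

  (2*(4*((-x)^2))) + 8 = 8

Step 1. [(2*(4*((-x)^2))) + 8 = 8] 2 | LHS and 2 | 8: pull 2 out ⇒ factor: (4*((-x)^2)) + 4 = 4.
Step 2. [(4*((-x)^2)) + 4 = 4] common factor 4 (LHS and 4) — divide through. So factor: ((-x)^2) + 1 = 1.
Step 3. [((-x)^2) + 1 = 1] +1 is outermost — subtract 1 both sides. So sub: (-x)^2 = 0.
Step 4. [(-x)^2 = 0] LHS squared, RHS 0 ≥ 0: apply √ (±). So sqrt: -x = 0.
Step 5. [-x = 0] leading − — multiply by −1, so neg: x = 0.

Answer: x ∈ {0}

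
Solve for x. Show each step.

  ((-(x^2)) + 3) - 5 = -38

Step 1. [((-(x^2)) + 3) - 5 = -38] peel the -5: add 5 from each side ⇒ sub: (-(x^2)) + 3 = -33.
Step 2. [(-(x^2)) + 3 = -33] +3 is outermost — subtract 3 both sides. So sub: -(x^2) = -36.
Step 3. [-(x^2) = -36] flip signs both sides ⇒ neg: x^2 = 36.
Step 4. [x^2 = 36] 36 ≥ 0, LHS is (·)² — take ±√ ⇒ sqrt: x = 6 or -6.

Answer: x ∈ {-6, 6}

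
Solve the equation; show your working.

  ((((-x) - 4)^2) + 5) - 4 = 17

Step 1. [((((-x) - 4)^2) + 5) - 4 = 17] add 4: x sits inside (… - 4). So sub: (((-x) - 4)^2) + 5 = 21.
Step 2. [(((-x) - 4)^2) + 5 = 21] subtract 5: x sits inside (… + 5). So sub: ((-x) - 4)^2 = 16.
Step 3. [((-x) - 4)^2 = 16] 16 ≥ 0, LHS is (·)² — take ±√ ⇒ sqrt: (-x) - 4 = 4 or -4.
Step 4. [(-x) - 4 = 4 or -4] the outer -4 inverts by adding 4, so sub: -x = 8 or 0.
Step 5. [-x = 8 or 0] flip signs both sides ⇒ neg: x = -8 or 0.

Answer: x ∈ {-8, 0}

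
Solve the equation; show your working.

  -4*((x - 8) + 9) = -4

Step 1. [-4*((x - 8) + 9) = -4] -4 out front; divide by -4 ⇒ div: (x - 8) + 9 = 1.
Step 2. [(x - 8) + 9 = 1] +9 is outermost — subtract 9 both sides, so sub: x - 8 = -8.
Step 3. [x - 8 = -8] peel the -8: add 8 from each side ⇒ sub: x = 0.

Answer: x ∈ {0}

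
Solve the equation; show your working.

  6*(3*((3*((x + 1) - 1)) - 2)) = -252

Step 1. [6*(3*((3*((x + 1) - 1)) - 2)) = -252] 6·(inner) — divide through by 6 ⇒ div: 3*((3*((x + 1) - 1)) - 2) = -42.
Step 2. [3*((3*((x + 1) - 1)) - 2) = -42] divide by the outer 3, so div: (3*((x + 1) - 1)) - 2 = -14.
Step 3. [(3*((x + 1) - 1)) - 2 = -14] the outer -2 inverts by adding 2 ⇒ sub: 3*((x + 1) - 1) = -12.
Step 4. [3*((x + 1) - 1) = -12] 3·(inner) — divide through by 3. So div: (x + 1) - 1 = -4.
Step 5. [(x + 1) - 1 = -4] 1 comes off first (add 1), so sub: x + 1 = -3.
Step 6. [x + 1 = -3] peel the +1: subtract 1 from each side, so sub: x = -4.

Answer: x ∈ {-4}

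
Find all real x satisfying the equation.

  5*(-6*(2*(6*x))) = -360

Step 1. [5*(-6*(2*(6*x))) = -360] 5·(inner) — divide through by 5, so div: -6*(2*(6*x)) = -72.
Step 2. [-6*(2*(6*x)) = -72] divide by the outer -6 ⇒ div: 2*(6*x) = 12.
Step 3. [2*(6*x) = 12] 2·(inner) — divide through by 2, so div: 6*x = 6.
Step 4. [6*x = 6] leading coefficient 6: divide by 6, so div: x = 1.

Answer: x ∈ {1}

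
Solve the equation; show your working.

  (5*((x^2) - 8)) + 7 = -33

Step 1. [(5*((x^2) - 8)) + 7 = -33] subtract 7: x sits inside (… + 7), so sub: 5*((x^2) - 8) = -40.
Step 2. [5*((x^2) - 8) = -40] leading coefficient 5: divide by 5, so div: (x^2) - 8 = -8.
Step 3. [(x^2) - 8 = -8] 8 comes off first (add 8), so sub: x^2 = 0.
Step 4. [x^2 = 0] LHS squared, RHS 0 ≥ 0: apply √ (±) ⇒ sqrt: x = 0.

Answer: x ∈ {0}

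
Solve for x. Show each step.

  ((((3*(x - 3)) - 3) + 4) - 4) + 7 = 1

Step 1. [((((3*(x - 3)) - 3) + 4) - 4) + 7 = 1] +7 is outermost — subtract 7 both sides. So sub: (((3*(x - 3)) - 3) + 4) - 4 = -6.
Step 2. [(((3*(x - 3)) - 3) + 4) - 4 = -6] 4 comes off first (add 4) ⇒ sub: ((3*(x - 3)) - 3) + 4 = -2.
Step 3. [((3*(x - 3)) - 3) + 4 = -2] peel the +4: subtract 4 from each side, so sub: (3*(x - 3)) - 3 = -6.
Step 4. [(3*(x - 3)) - 3 = -6] 3 comes off first (add 3). So sub: 3*(x - 3) = -3.
Step 5. [3*(x - 3) = -3] 3 out front; divide by 3 ⇒ div: x - 3 = -1.
Step 6. [x - 3 = -1] -3 is outermost — add 3 both sides. So sub: x = 2.

Answer: x ∈ {2}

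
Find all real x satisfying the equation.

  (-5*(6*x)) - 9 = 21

Step 1. [(-5*(6*x)) - 9 = 21] the outer -9 inverts by adding 9, so sub: -5*(6*x) = 30.
Step 2. [-5*(6*x) = 30] -5 out front; divide by -5. So div: 6*x = -6.
Step 3. [6*x = -6] 6 out front; divide by 6. So div: x = -1.

Answer: x ∈ {-1}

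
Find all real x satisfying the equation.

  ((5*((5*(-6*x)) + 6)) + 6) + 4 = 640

Step 1. [((5*((5*(-6*x)) + 6)) + 6) + 4 = 640] +4 is outermost — subtract 4 both sides, so sub: (5*((5*(-6*x)) + 6)) + 6 = 636.
Step 2. [(5*((5*(-6*x)) + 6)) + 6 = 636] +6 is outermost — subtract 6 both sides ⇒ sub: 5*((5*(-6*x)) + 6) = 630.
Step 3. [5*((5*(-6*x)) + 6) = 630] 5·(inner) — divide through by 5, so div: (5*(-6*x)) + 6 = 126.
Step 4. [(5*(-6*x)) + 6 = 126] peel the +6: subtract 6 from each side ⇒ sub: 5*(-6*x) = 120.
Step 5. [5*(-6*x) = 120] 5 out front; divide by 5, so div: -6*x = 24.
Step 6. [-6*x = 24] -6 out front; divide by -6. So div: x = -4.

Answer: x ∈ {-4}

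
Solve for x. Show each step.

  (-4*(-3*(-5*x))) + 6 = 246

Step 1. [(-4*(-3*(-5*x))) + 6 = 246] peel the +6: subtract 6 from each side ⇒ sub: -4*(-3*(-5*x)) = 240.
Step 2. [-4*(-3*(-5*x)) = 240] -4 out front; divide by -4. So div: -3*(-5*x) = -60.
Step 3. [-3*(-5*x) = -60] leading coefficient -3: divide by -3. So div: -5*x = 20.
Step 4. [-5*x = 20] divide by the outer -5 ⇒ div: x = -4.

Answer: x ∈ {-4}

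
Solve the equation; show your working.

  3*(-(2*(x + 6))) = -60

Step 1. [3*(-(2*(x + 6))) = -60] LHS = 3·(…); ÷3 both sides. So div: -(2*(x + 6)) = -20.
Step 2. [-(2*(x + 6)) = -20] LHS negated; negate both sides. So neg: 2*(x + 6) = 20.
Step 3. [2*(x + 6) = 20] 2·(inner) — divide through by 2. So div: x + 6 = 10.
Step 4. [x + 6 = 10] 6 comes off first (subtract 6) ⇒ sub: x = 4.

Answer: x ∈ {4}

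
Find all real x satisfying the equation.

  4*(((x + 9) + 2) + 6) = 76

Step 1. [4*(((x + 9) + 2) + 6) = 76] divide by the outer 4 ⇒ div: ((x + 9) + 2) + 6 = 19.
Step 2. [((x + 9) + 2) + 6 = 19] the outer +6 inverts by subtracting 6. So sub: (x + 9) + 2 = 13.
Step 3. [(x + 9) + 2 = 13] the outer +2 inverts by subtracting 2 ⇒ sub: x + 9 = 11.
Step 4. [x + 9 = 11] peel the +9: subtract 9 from each side, so sub: x = 2.

Answer: x ∈ {2}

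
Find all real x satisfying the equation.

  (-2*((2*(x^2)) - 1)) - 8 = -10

Step 1. [(-2*((2*(x^2)) - 1)) - 8 = -10] peel the -8: add 8 from each side. So sub: -2*((2*(x^2)) - 1) = -2.
Step 2. [-2*((2*(x^2)) - 1) = -2] -2 out front; divide by -2 ⇒ div: (2*(x^2)) - 1 = 1.
Step 3. [(2*(x^2)) - 1 = 1] peel the -1: add 1 from each side ⇒ sub: 2*(x^2) = 2.
Step 4. [2*(x^2) = 2] 2 out front; divide by 2. So div: x^2 = 1.
Step 5. [x^2 = 1] √ both sides: 1 ≥ 0 gives two branches. So sqrt: x = 1 or -1.

Answer: x ∈ {-1, 1}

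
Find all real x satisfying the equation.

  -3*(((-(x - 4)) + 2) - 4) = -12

Step 1. [-3*(((-(x - 4)) + 2) - 4) = -12] leading coefficient -3: divide by -3, so div: ((-(x - 4)) + 2) - 4 = 4.
Step 2. [((-(x - 4)) + 2) - 4 = 4] the outer -4 inverts by adding 4 ⇒ sub: (-(x - 4)) + 2 = 8.
Step 3. [(-(x - 4)) + 2 = 8] +2 is outermost — subtract 2 both sides. So sub: -(x - 4) = 6.
Step 4. [-(x - 4) = 6] flip signs both sides, so neg: x - 4 = -6.
Step 5. [x - 4 = -6] -4 is outermost — add 4 both sides, so sub: x = -2.

Answer: x ∈ {-2}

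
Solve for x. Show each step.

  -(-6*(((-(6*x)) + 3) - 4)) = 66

Step 1. [-(-6*(((-(6*x)) + 3) - 4)) = 66] leading − — multiply by −1 ⇒ neg: -6*(((-(6*x)) + 3) - 4) = -66.
Step 2. [-6*(((-(6*x)) + 3) - 4) = -66] leading coefficient -6: divide by -6. So div: ((-(6*x)) + 3) - 4 = 11.
Step 3. [((-(6*x)) + 3) - 4 = 11] peel the -4: add 4 from each side, so sub: (-(6*x)) + 3 = 15.
Step 4. [(-(6*x)) + 3 = 15] the outer +3 inverts by subtracting 3. So sub: -(6*x) = 12.
Step 5. [-(6*x) = 12] LHS negated; negate both sides ⇒ neg: 6*x = -12.
Step 6. [6*x = -12] 6·(inner) — divide through by 6 ⇒ div: x = -2.

Answer: x ∈ {-2}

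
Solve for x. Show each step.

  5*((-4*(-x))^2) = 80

Step 1. [5*((-4*(-x))^2) = 80] divide by the outer 5, so div: (-4*(-x))^2 = 16.
Step 2. [(-4*(-x))^2 = 16] LHS squared, RHS 16 ≥ 0: apply √ (±). So sqrt: -4*(-x) = 4 or -4.
Step 3. [-4*(-x) = 4 or -4] -4·(inner) — divide through by -4, so div: -x = -1 or 1.
Step 4. [-x = -1 or 1] flip signs both sides ⇒ neg: x = 1 or -1.

Answer: x ∈ {-1, 1}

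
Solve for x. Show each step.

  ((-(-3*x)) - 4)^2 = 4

Step 1. [((-(-3*x)) - 4)^2 = 4] LHS squared, RHS 4 ≥ 0: apply √ (±) ⇒ sqrt: (-(-3*x)) - 4 = 2 or -2.
Step 2. [(-(-3*x)) - 4 = 2 or -2] 4 comes off first (add 4). So sub: -(-3*x) = 6 or 2.
Step 3. [-(-3*x) = 6 or 2] LHS negated; negate both sides. So neg: -3*x = -6 or -2.
Step 4. [-3*x = -6 or -2] divide by the outer -3. So div: x = 2 or 2/3.

Answer: x ∈ {2/3, 2}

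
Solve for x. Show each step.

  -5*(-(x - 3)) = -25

Step 1. [-5*(-(x - 3)) = -25] -5·(inner) — divide through by -5. So div: -(x - 3) = 5.
Step 2. [-(x - 3) = 5] flip signs both sides. So neg: x - 3 = -5.
Step 3. [x - 3 = -5] -3 is outermost — add 3 both sides. So sub: x = -2.

Answer: x ∈ {-2}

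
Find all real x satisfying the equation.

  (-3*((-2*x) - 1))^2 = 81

Step 1. [(-3*((-2*x) - 1))^2 = 81] LHS squared, RHS 81 ≥ 0: apply √ (±) ⇒ sqrt: -3*((-2*x) - 1) = 9 or -9.
Step 2. [-3*((-2*x) - 1) = 9 or -9] -3·(inner) — divide through by -3, so div: (-2*x) - 1 = -3 or 3.
Step 3. [(-2*x) - 1 = -3 or 3] -1 is outermost — add 1 both sides, so sub: -2*x = -2 or 4.
Step 4. [-2*x = -2 or 4] -2 out front; divide by -2 ⇒ div: x = 1 or -2.

Answer: x ∈ {-2, 1}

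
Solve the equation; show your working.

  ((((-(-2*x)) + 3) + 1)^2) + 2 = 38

Step 1. [((((-(-2*x)) + 3) + 1)^2) + 2 = 38] subtract 2: x sits inside (… + 2) ⇒ sub: (((-(-2*x)) + 3) + 1)^2 = 36.
Step 2. [(((-(-2*x)) + 3) + 1)^2 = 36] 36 ≥ 0, LHS is (·)² — take ±√ ⇒ sqrt: ((-(-2*x)) + 3) + 1 = 6 or -6.
Step 3. [((-(-2*x)) + 3) + 1 = 6 or -6] 1 comes off first (subtract 1) ⇒ sub: (-(-2*x)) + 3 = 5 or -7.
Step 4. [(-(-2*x)) + 3 = 5 or -7] subtract 3: x sits inside (… + 3). So sub: -(-2*x) = 2 or -10.
Step 5. [-(-2*x) = 2 or -10] leading − — multiply by −1, so neg: -2*x = -2 or 10.
Step 6. [-2*x = -2 or 10] divide by the outer -2. So div: x = 1 or -5.

Answer: x ∈ {-5, 1}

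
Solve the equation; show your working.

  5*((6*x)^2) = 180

Step 1. [5*((6*x)^2) = 180] LHS = 5·(…); ÷5 both sides, so div: (6*x)^2 = 36.
Step 2. [(6*x)^2 = 36] √ both sides: 36 ≥ 0 gives two branches ⇒ sqrt: 6*x = 6 or -6.
Step 3. [6*x = 6 or -6] LHS = 6·(…); ÷6 both sides. So div: x = 1 or -1.

Answer: x ∈ {-1, 1}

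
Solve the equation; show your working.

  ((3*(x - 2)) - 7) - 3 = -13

Step 1. [((3*(x - 2)) - 7) - 3 = -13] peel the -3: add 3 from each side. So sub: (3*(x - 2)) - 7 = -10.
Step 2. [(3*(x - 2)) - 7 = -10] 7 comes off first (add 7) ⇒ sub: 3*(x - 2) = -3.
Step 3. [3*(x - 2) = -3] leading coefficient 3: divide by 3. So div: x - 2 = -1.
Step 4. [x - 2 = -1] the outer -2 inverts by adding 2. So sub: x = 1.

Answer: x ∈ {1}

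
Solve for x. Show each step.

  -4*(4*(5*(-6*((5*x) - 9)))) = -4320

Step 1. [-4*(4*(5*(-6*((5*x) - 9)))) = -4320] -4·(inner) — divide through by -4, so div: 4*(5*(-6*((5*x) - 9))) = 1080.
Step 2. [4*(5*(-6*((5*x) - 9))) = 1080] LHS = 4·(…); ÷4 both sides, so div: 5*(-6*((5*x) - 9)) = 270.
Step 3. [5*(-6*((5*x) - 9)) = 270] divide by the outer 5 ⇒ div: -6*((5*x) - 9) = 54.
Step 4. [-6*((5*x) - 9) = 54] leading coefficient -6: divide by -6, so div: (5*x) - 9 = -9.
Step 5. [(5*x) - 9 = -9] peel the -9: add 9 from each side. So sub: 5*x = 0.
Step 6. [5*x = 0] 5·(inner) — divide through by 5 ⇒ div: x = 0.

Answer: x ∈ {0}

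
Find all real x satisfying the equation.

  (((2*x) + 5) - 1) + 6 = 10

Step 1. [(((2*x) + 5) - 1) + 6 = 10] subtract 6: x sits inside (… + 6). So sub: ((2*x) + 5) - 1 = 4.
Step 2. [((2*x) + 5) - 1 = 4] 1 comes off first (add 1), so sub: (2*x) + 5 = 5.
Step 3. [(2*x) + 5 = 5] subtract 5: x sits inside (… + 5), so sub: 2*x = 0.
Step 4. [2*x = 0] LHS = 2·(…); ÷2 both sides ⇒ div: x = 0.

Answer: x ∈ {0}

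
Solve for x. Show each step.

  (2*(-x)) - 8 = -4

Step 1. [(2*(-x)) - 8 = -4] 2 | LHS and 2 | -4: pull 2 out ⇒ factor: (-x) - 4 = -2.
Step 2. [(-x) - 4 = -2] 4 comes off first (add 4). So sub: -x = 2.
Step 3. [-x = 2] LHS negated; negate both sides. So neg: x = -2.

Answer: x ∈ {-2}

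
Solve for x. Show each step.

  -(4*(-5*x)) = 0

Step 1. [-(4*(-5*x)) = 0] flip signs both sides ⇒ neg: 4*(-5*x) = 0.
Step 2. [4*(-5*x) = 0] divide by the outer 4 ⇒ div: -5*x = 0.
Step 3. [-5*x = 0] leading coefficient -5: divide by -5, so div: x = 0.

Answer: x ∈ {0}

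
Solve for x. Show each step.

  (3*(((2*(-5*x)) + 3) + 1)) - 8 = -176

Step 1. [(3*(((2*(-5*x)) + 3) + 1)) - 8 = -176] the outer -8 inverts by adding 8, so sub: 3*(((2*(-5*x)) + 3) + 1) = -168.
Step 2. [3*(((2*(-5*x)) + 3) + 1) = -168] leading coefficient 3: divide by 3. So div: ((2*(-5*x)) + 3) + 1 = -56.
Step 3. [((2*(-5*x)) + 3) + 1 = -56] +1 is outermost — subtract 1 both sides, so sub: (2*(-5*x)) + 3 = -57.
Step 4. [(2*(-5*x)) + 3 = -57] 3 comes off first (subtract 3), so sub: 2*(-5*x) = -60.
Step 5. [2*(-5*x) = -60] leading coefficient 2: divide by 2, so div: -5*x = -30.
Step 6. [-5*x = -30] -5 out front; divide by -5 ⇒ div: x = 6.

Answer: x ∈ {6}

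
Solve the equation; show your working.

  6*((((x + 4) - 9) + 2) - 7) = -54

Step 1. [6*((((x + 4) - 9) + 2) - 7) = -54] leading coefficient 6: divide by 6, so div: (((x + 4) - 9) + 2) - 7 = -9.
Step 2. [(((x + 4) - 9) + 2) - 7 = -9] peel the -7: add 7 from each side ⇒ sub: ((x + 4) - 9) + 2 = -2.
Step 3. [((x + 4) - 9) + 2 = -2] peel the +2: subtract 2 from each side, so sub: (x + 4) - 9 = -4.
Step 4. [(x + 4) - 9 = -4] 9 comes off first (add 9). So sub: x + 4 = 5.
Step 5. [x + 4 = 5] the outer +4 inverts by subtracting 4 ⇒ sub: x = 1.

Answer: x ∈ {1}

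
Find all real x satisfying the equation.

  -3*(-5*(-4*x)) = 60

Step 1. [-3*(-5*(-4*x)) = 60] leading coefficient -3: divide by -3. So div: -5*(-4*x) = -20.
Step 2. [-5*(-4*x) = -20] divide by the outer -5. So div: -4*x = 4.
Step 3. [-4*x = 4] divide by the outer -4. So div: x = -1.

Answer: x ∈ {-1}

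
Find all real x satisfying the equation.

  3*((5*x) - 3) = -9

Step 1. [3*((5*x) - 3) = -9] 3·(inner) — divide through by 3, so div: (5*x) - 3 = -3.
Step 2. [(5*x) - 3 = -3] 3 comes off first (add 3) ⇒ sub: 5*x = 0.
Step 3. [5*x = 0] 5·(inner) — divide through by 5, so div: x = 0.

Answer: x ∈ {0}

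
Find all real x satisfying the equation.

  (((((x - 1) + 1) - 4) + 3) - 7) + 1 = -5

Step 1. [(((((x - 1) + 1) - 4) + 3) - 7) + 1 = -5] +1 is outermost — subtract 1 both sides, so sub: ((((x - 1) + 1) - 4) + 3) - 7 = -6.
Step 2. [((((x - 1) + 1) - 4) + 3) - 7 = -6] peel the -7: add 7 from each side. So sub: (((x - 1) + 1) - 4) + 3 = 1.
Step 3. [(((x - 1) + 1) - 4) + 3 = 1] +3 is outermost — subtract 3 both sides ⇒ sub: ((x - 1) + 1) - 4 = -2.
Step 4. [((x - 1) + 1) - 4 = -2] peel the -4: add 4 from each side, so sub: (x - 1) + 1 = 2.
Step 5. [(x - 1) + 1 = 2] the outer +1 inverts by subtracting 1 ⇒ sub: x - 1 = 1.
Step 6. [x - 1 = 1] 1 comes off first (add 1) ⇒ sub: x = 2.

Answer: x ∈ {2}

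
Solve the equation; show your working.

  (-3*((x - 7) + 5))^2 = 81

Step 1. [(-3*((x - 7) + 5))^2 = 81] √ both sides: 81 ≥ 0 gives two branches ⇒ sqrt: -3*((x - 7) + 5) = 9 or -9.
Step 2. [-3*((x - 7) + 5) = 9 or -9] LHS = -3·(…); ÷-3 both sides. So div: (x - 7) + 5 = -3 or 3.
Step 3. [(x - 7) + 5 = -3 or 3] the outer +5 inverts by subtracting 5 ⇒ sub: x - 7 = -8 or -2.
Step 4. [x - 7 = -8 or -2] the outer -7 inverts by adding 7 ⇒ sub: x = -1 or 5.

Answer: x ∈ {-1, 5}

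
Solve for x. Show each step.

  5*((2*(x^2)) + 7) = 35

Step 1. [5*((2*(x^2)) + 7) = 35] LHS = 5·(…); ÷5 both sides. So div: (2*(x^2)) + 7 = 7.
Step 2. [(2*(x^2)) + 7 = 7] the outer +7 inverts by subtracting 7, so sub: 2*(x^2) = 0.
Step 3. [2*(x^2) = 0] LHS = 2·(…); ÷2 both sides, so div: x^2 = 0.
Step 4. [x^2 = 0] LHS squared, RHS 0 ≥ 0: apply √ (±), so sqrt: x = 0.

Answer: x ∈ {0}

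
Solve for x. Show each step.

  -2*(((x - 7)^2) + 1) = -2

Step 1. [-2*(((x - 7)^2) + 1) = -2] -2 out front; divide by -2. So div: ((x - 7)^2) + 1 = 1.
Step 2. [((x - 7)^2) + 1 = 1] 1 comes off first (subtract 1) ⇒ sub: (x - 7)^2 = 0.
Step 3. [(x - 7)^2 = 0] 0 ≥ 0, LHS is (·)² — take ±√. So sqrt: x - 7 = 0.
Step 4. [x - 7 = 0] -7 is outermost — add 7 both sides, so sub: x = 7.

Answer: x ∈ {7}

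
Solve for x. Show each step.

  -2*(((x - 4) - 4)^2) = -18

Step 1. [-2*(((x - 4) - 4)^2) = -18] leading coefficient -2: divide by -2. So div: ((x - 4) - 4)^2 = 9.
Step 2. [((x - 4) - 4)^2 = 9] 9 ≥ 0, LHS is (·)² — take ±√. So sqrt: (x - 4) - 4 = 3 or -3.
Step 3. [(x - 4) - 4 = 3 or -3] the outer -4 inverts by adding 4 ⇒ sub: x - 4 = 7 or 1.
Step 4. [x - 4 = 7 or 1] -4 is outermost — add 4 both sides. So sub: x = 11 or 5.

Answer: x ∈ {5, 11}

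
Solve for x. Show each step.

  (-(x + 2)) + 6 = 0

Step 1. [(-(x + 2)) + 6 = 0] the outer +6 inverts by subtracting 6 ⇒ sub: -(x + 2) = -6.
Step 2. [-(x + 2) = -6] leading − — multiply by −1. So neg: x + 2 = 6.
Step 3. [x + 2 = 6] 2 comes off first (subtract 2), so sub: x = 4.

Answer: x ∈ {4}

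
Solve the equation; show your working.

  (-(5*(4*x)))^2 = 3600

Step 1. [(-(5*(4*x)))^2 = 3600] LHS squared, RHS 3600 ≥ 0: apply √ (±), so sqrt: -(5*(4*x)) = 60 or -60.
Step 2. [-(5*(4*x)) = 60 or -60] leading − — multiply by −1 ⇒ neg: 5*(4*x) = -60 or 60.
Step 3. [5*(4*x) = -60 or 60] divide by the outer 5, so div: 4*x = -12 or 12.
Step 4. [4*x = -12 or 12] LHS = 4·(…); ÷4 both sides. So div: x = -3 or 3.

Answer: x ∈ {-3, 3}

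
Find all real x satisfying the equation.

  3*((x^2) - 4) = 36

Step 1. [3*((x^2) - 4) = 36] 3 out front; divide by 3. So div: (x^2) - 4 = 12.
Step 2. [(x^2) - 4 = 12] -4 is outermost — add 4 both sides, so sub: x^2 = 16.
Step 3. [x^2 = 16] √ both sides: 16 ≥ 0 gives two branches ⇒ sqrt: x = 4 or -4.

Answer: x ∈ {-4, 4}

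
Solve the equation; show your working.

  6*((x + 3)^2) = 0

Step 1. [6*((x + 3)^2) = 0] LHS = 6·(…); ÷6 both sides. So div: (x + 3)^2 = 0.
Step 2. [(x + 3)^2 = 0] 0 ≥ 0, LHS is (·)² — take ±√. So sqrt: x + 3 = 0.
Step 3. [x + 3 = 0] subtract 3: x sits inside (… + 3), so sub: x = -3.

Answer: x ∈ {-3}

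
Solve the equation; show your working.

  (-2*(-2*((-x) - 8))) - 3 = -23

Step 1. [(-2*(-2*((-x) - 8))) - 3 = -23] peel the -3: add 3 from each side. So sub: -2*(-2*((-x) - 8)) = -20.
Step 2. [-2*(-2*((-x) - 8)) = -20] divide by the outer -2 ⇒ div: -2*((-x) - 8) = 10.
Step 3. [-2*((-x) - 8) = 10] divide by the outer -2. So div: (-x) - 8 = -5.
Step 4. [(-x) - 8 = -5] -8 is outermost — add 8 both sides, so sub: -x = 3.
Step 5. [-x = 3] flip signs both sides ⇒ neg: x = -3.

Answer: x ∈ {-3}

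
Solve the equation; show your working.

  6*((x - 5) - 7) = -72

Step 1. [6*((x - 5) - 7) = -72] LHS = 6·(…); ÷6 both sides. So div: (x - 5) - 7 = -12.
Step 2. [(x - 5) - 7 = -12] peel the -7: add 7 from each side ⇒ sub: x - 5 = -5.
Step 3. [x - 5 = -5] 5 comes off first (add 5) ⇒ sub: x = 0.

Answer: x ∈ {0}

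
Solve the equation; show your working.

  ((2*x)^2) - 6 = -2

Step 1. [((2*x)^2) - 6 = -2] -6 is outermost — add 6 both sides. So sub: (2*x)^2 = 4.
Step 2. [(2*x)^2 = 4] 4 ≥ 0, LHS is (·)² — take ±√, so sqrt: 2*x = 2 or -2.
Step 3. [2*x = 2 or -2] 2 out front; divide by 2. So div: x = 1 or -1.

Answer: x ∈ {-1, 1}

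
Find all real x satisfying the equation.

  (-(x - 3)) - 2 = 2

Step 1. [(-(x - 3)) - 2 = 2] -2 is outermost — add 2 both sides, so sub: -(x - 3) = 4.
Step 2. [-(x - 3) = 4] leading − — multiply by −1, so neg: x - 3 = -4.
Step 3. [x - 3 = -4] peel the -3: add 3 from each side ⇒ sub: x = -1.

Answer: x ∈ {-1}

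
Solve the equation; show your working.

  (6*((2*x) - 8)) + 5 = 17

Step 1. [(6*((2*x) - 8)) + 5 = 17] peel the +5: subtract 5 from each side, so sub: 6*((2*x) - 8) = 12.
Step 2. [6*((2*x) - 8) = 12] divide by the outer 6 ⇒ div: (2*x) - 8 = 2.
Step 3. [(2*x) - 8 = 2] 2 | LHS and 2 | 2: pull 2 out. So factor: x - 4 = 1.
Step 4. [x - 4 = 1] -4 is outermost — add 4 both sides ⇒ sub: x = 5.

Answer: x ∈ {5}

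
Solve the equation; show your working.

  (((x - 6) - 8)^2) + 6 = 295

Step 1. [(((x - 6) - 8)^2) + 6 = 295] 6 comes off first (subtract 6), so sub: ((x - 6) - 8)^2 = 289.
Step 2. [((x - 6) - 8)^2 = 289] √ both sides: 289 ≥ 0 gives two branches, so sqrt: (x - 6) - 8 = 17 or -17.
Step 3. [(x - 6) - 8 = 17 or -17] peel the -8: add 8 from each side, so sub: x - 6 = 25 or -9.
Step 4. [x - 6 = 25 or -9] add 6: x sits inside (… - 6), so sub: x = 31 or -3.

Answer: x ∈ {-3, 31}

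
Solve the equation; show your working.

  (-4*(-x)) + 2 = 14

Step 1. [(-4*(-x)) + 2 = 14] 2 comes off first (subtract 2). So sub: -4*(-x) = 12.
Step 2. [-4*(-x) = 12] divide by the outer -4, so div: -x = -3.
Step 3. [-x = -3] leading − — multiply by −1, so neg: x = 3.

Answer: x ∈ {3}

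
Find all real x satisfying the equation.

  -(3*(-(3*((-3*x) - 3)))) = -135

Step 1. [-(3*(-(3*((-3*x) - 3)))) = -135] leading − — multiply by −1 ⇒ neg: 3*(-(3*((-3*x) - 3))) = 135.
Step 2. [3*(-(3*((-3*x) - 3))) = 135] leading coefficient 3: divide by 3. So div: -(3*((-3*x) - 3)) = 45.
Step 3. [-(3*((-3*x) - 3)) = 45] leading − — multiply by −1. So neg: 3*((-3*x) - 3) = -45.
Step 4. [3*((-3*x) - 3) = -45] divide by the outer 3. So div: (-3*x) - 3 = -15.
Step 5. [(-3*x) - 3 = -15] the outer -3 inverts by adding 3 ⇒ sub: -3*x = -12.
Step 6. [-3*x = -12] -3·(inner) — divide through by -3 ⇒ div: x = 4.

Answer: x ∈ {4}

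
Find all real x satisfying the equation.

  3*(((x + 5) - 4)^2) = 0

Step 1. [3*(((x + 5) - 4)^2) = 0] 3·(inner) — divide through by 3 ⇒ div: ((x + 5) - 4)^2 = 0.
Step 2. [((x + 5) - 4)^2 = 0] LHS squared, RHS 0 ≥ 0: apply √ (±), so sqrt: (x + 5) - 4 = 0.
Step 3. [(x + 5) - 4 = 0] -4 is outermost — add 4 both sides. So sub: x + 5 = 4.
Step 4. [x + 5 = 4] the outer +5 inverts by subtracting 5 ⇒ sub: x = -1.

Answer: x ∈ {-1}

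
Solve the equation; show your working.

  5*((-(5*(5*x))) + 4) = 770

Step 1. [5*((-(5*(5*x))) + 4) = 770] 5 out front; divide by 5 ⇒ div: (-(5*(5*x))) + 4 = 154.
Step 2. [(-(5*(5*x))) + 4 = 154] subtract 4: x sits inside (… + 4). So sub: -(5*(5*x)) = 150.
Step 3. [-(5*(5*x)) = 150] LHS negated; negate both sides. So neg: 5*(5*x) = -150.
Step 4. [5*(5*x) = -150] LHS = 5·(…); ÷5 both sides ⇒ div: 5*x = -30.
Step 5. [5*x = -30] 5 out front; divide by 5 ⇒ div: x = -6.

Answer: x ∈ {-6}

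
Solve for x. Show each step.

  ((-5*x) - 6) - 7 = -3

Step 1. [((-5*x) - 6) - 7 = -3] add 7: x sits inside (… - 7), so sub: (-5*x) - 6 = 4.
Step 2. [(-5*x) - 6 = 4] -6 is outermost — add 6 both sides ⇒ sub: -5*x = 10.
Step 3. [-5*x = 10] -5 out front; divide by -5. So div: x = -2.

Answer: x ∈ {-2}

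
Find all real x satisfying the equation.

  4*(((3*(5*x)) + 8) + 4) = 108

Step 1. [4*(((3*(5*x)) + 8) + 4) = 108] 4 out front; divide by 4 ⇒ div: ((3*(5*x)) + 8) + 4 = 27.
Step 2. [((3*(5*x)) + 8) + 4 = 27] 4 comes off first (subtract 4). So sub: (3*(5*x)) + 8 = 23.
Step 3. [(3*(5*x)) + 8 = 23] 8 comes off first (subtract 8). So sub: 3*(5*x) = 15.
Step 4. [3*(5*x) = 15] 3·(inner) — divide through by 3. So div: 5*x = 5.
Step 5. [5*x = 5] divide by the outer 5. So div: x = 1.

Answer: x ∈ {1}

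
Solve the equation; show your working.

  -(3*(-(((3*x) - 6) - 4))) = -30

Step 1. [-(3*(-(((3*x) - 6) - 4))) = -30] flip signs both sides ⇒ neg: 3*(-(((3*x) - 6) - 4)) = 30.
Step 2. [3*(-(((3*x) - 6) - 4)) = 30] divide by the outer 3. So div: -(((3*x) - 6) - 4) = 10.
Step 3. [-(((3*x) - 6) - 4) = 10] LHS negated; negate both sides, so neg: ((3*x) - 6) - 4 = -10.
Step 4. [((3*x) - 6) - 4 = -10] -4 is outermost — add 4 both sides, so sub: (3*x) - 6 = -6.
Step 5. [(3*x) - 6 = -6] 3 | LHS and 3 | -6: pull 3 out, so factor: x - 2 = -2.
Step 6. [x - 2 = -2] peel the -2: add 2 from each side. So sub: x = 0.

Answer: x ∈ {0}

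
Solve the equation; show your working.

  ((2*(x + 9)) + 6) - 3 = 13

Step 1. [((2*(x + 9)) + 6) - 3 = 13] peel the -3: add 3 from each side ⇒ sub: (2*(x + 9)) + 6 = 16.
Step 2. [(2*(x + 9)) + 6 = 16] subtract 6: x sits inside (… + 6), so sub: 2*(x + 9) = 10.
Step 3. [2*(x + 9) = 10] leading coefficient 2: divide by 2. So div: x + 9 = 5.
Step 4. [x + 9 = 5] +9 is outermost — subtract 9 both sides ⇒ sub: x = -4.

Answer: x ∈ {-4}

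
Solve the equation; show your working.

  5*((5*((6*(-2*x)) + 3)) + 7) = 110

Step 1. [5*((5*((6*(-2*x)) + 3)) + 7) = 110] leading coefficient 5: divide by 5, so div: (5*((6*(-2*x)) + 3)) + 7 = 22.
Step 2. [(5*((6*(-2*x)) + 3)) + 7 = 22] peel the +7: subtract 7 from each side, so sub: 5*((6*(-2*x)) + 3) = 15.
Step 3. [5*((6*(-2*x)) + 3) = 15] 5 out front; divide by 5 ⇒ div: (6*(-2*x)) + 3 = 3.
Step 4. [(6*(-2*x)) + 3 = 3] subtract 3: x sits inside (… + 3), so sub: 6*(-2*x) = 0.
Step 5. [6*(-2*x) = 0] 6 out front; divide by 6 ⇒ div: -2*x = 0.
Step 6. [-2*x = 0] -2 out front; divide by -2 ⇒ div: x = 0.

Answer: x ∈ {0}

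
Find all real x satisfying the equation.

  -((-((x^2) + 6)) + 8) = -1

Step 1. [-((-((x^2) + 6)) + 8) = -1] flip signs both sides ⇒ neg: (-((x^2) + 6)) + 8 = 1.
Step 2. [(-((x^2) + 6)) + 8 = 1] the outer +8 inverts by subtracting 8, so sub: -((x^2) + 6) = -7.
Step 3. [-((x^2) + 6) = -7] leading − — multiply by −1. So neg: (x^2) + 6 = 7.
Step 4. [(x^2) + 6 = 7] +6 is outermost — subtract 6 both sides. So sub: x^2 = 1.
Step 5. [x^2 = 1] √ both sides: 1 ≥ 0 gives two branches, so sqrt: x = 1 or -1.

Answer: x ∈ {-1, 1}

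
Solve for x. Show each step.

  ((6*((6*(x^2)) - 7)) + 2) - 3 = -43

Step 1. [((6*((6*(x^2)) - 7)) + 2) - 3 = -43] peel the -3: add 3 from each side ⇒ sub: (6*((6*(x^2)) - 7)) + 2 = -40.
Step 2. [(6*((6*(x^2)) - 7)) + 2 = -40] peel the +2: subtract 2 from each side, so sub: 6*((6*(x^2)) - 7) = -42.
Step 3. [6*((6*(x^2)) - 7) = -42] LHS = 6·(…); ÷6 both sides ⇒ div: (6*(x^2)) - 7 = -7.
Step 4. [(6*(x^2)) - 7 = -7] -7 is outermost — add 7 both sides ⇒ sub: 6*(x^2) = 0.
Step 5. [6*(x^2) = 0] leading coefficient 6: divide by 6, so div: x^2 = 0.
Step 6. [x^2 = 0] LHS squared, RHS 0 ≥ 0: apply √ (±) ⇒ sqrt: x = 0.

Answer: x ∈ {0}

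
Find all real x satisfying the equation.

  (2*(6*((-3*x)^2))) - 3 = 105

Step 1. [(2*(6*((-3*x)^2))) - 3 = 105] 3 comes off first (add 3), so sub: 2*(6*((-3*x)^2)) = 108.
Step 2. [2*(6*((-3*x)^2)) = 108] leading coefficient 2: divide by 2 ⇒ div: 6*((-3*x)^2) = 54.
Step 3. [6*((-3*x)^2) = 54] 6 out front; divide by 6. So div: (-3*x)^2 = 9.
Step 4. [(-3*x)^2 = 9] 9 ≥ 0, LHS is (·)² — take ±√, so sqrt: -3*x = 3 or -3.
Step 5. [-3*x = 3 or -3] -3·(inner) — divide through by -3 ⇒ div: x = -1 or 1.

Answer: x ∈ {-1, 1}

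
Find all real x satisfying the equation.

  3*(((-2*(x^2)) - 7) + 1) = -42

Step 1. [3*(((-2*(x^2)) - 7) + 1) = -42] 3·(inner) — divide through by 3. So div: ((-2*(x^2)) - 7) + 1 = -14.
Step 2. [((-2*(x^2)) - 7) + 1 = -14] +1 is outermost — subtract 1 both sides. So sub: (-2*(x^2)) - 7 = -15.
Step 3. [(-2*(x^2)) - 7 = -15] the outer -7 inverts by adding 7, so sub: -2*(x^2) = -8.
Step 4. [-2*(x^2) = -8] -2·(inner) — divide through by -2, so div: x^2 = 4.
Step 5. [x^2 = 4] √ both sides: 4 ≥ 0 gives two branches, so sqrt: x = 2 or -2.

Answer: x ∈ {-2, 2}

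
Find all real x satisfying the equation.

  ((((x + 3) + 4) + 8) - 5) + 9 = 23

Step 1. [((((x + 3) + 4) + 8) - 5) + 9 = 23] the outer +9 inverts by subtracting 9 ⇒ sub: (((x + 3) + 4) + 8) - 5 = 14.
Step 2. [(((x + 3) + 4) + 8) - 5 = 14] -5 is outermost — add 5 both sides. So sub: ((x + 3) + 4) + 8 = 19.
Step 3. [((x + 3) + 4) + 8 = 19] 8 comes off first (subtract 8). So sub: (x + 3) + 4 = 11.
Step 4. [(x + 3) + 4 = 11] the outer +4 inverts by subtracting 4. So sub: x + 3 = 7.
Step 5. [x + 3 = 7] +3 is outermost — subtract 3 both sides ⇒ sub: x = 4.

Answer: x ∈ {4}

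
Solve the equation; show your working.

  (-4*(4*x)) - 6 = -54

Step 1. [(-4*(4*x)) - 6 = -54] add 6: x sits inside (… - 6) ⇒ sub: -4*(4*x) = -48.
Step 2. [-4*(4*x) = -48] LHS = -4·(…); ÷-4 both sides. So div: 4*x = 12.
Step 3. [4*x = 12] 4 out front; divide by 4, so div: x = 3.

Answer: x ∈ {3}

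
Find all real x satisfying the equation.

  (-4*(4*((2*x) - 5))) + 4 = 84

Step 1. [(-4*(4*((2*x) - 5))) + 4 = 84] common factor -4 (LHS and 84) — divide through. So factor: (4*((2*x) - 5)) - 1 = -21.
Step 2. [(4*((2*x) - 5)) - 1 = -21] peel the -1: add 1 from each side. So sub: 4*((2*x) - 5) = -20.
Step 3. [4*((2*x) - 5) = -20] leading coefficient 4: divide by 4. So div: (2*x) - 5 = -5.
Step 4. [(2*x) - 5 = -5] peel the -5: add 5 from each side, so sub: 2*x = 0.
Step 5. [2*x = 0] LHS = 2·(…); ÷2 both sides. So div: x = 0.

Answer: x ∈ {0}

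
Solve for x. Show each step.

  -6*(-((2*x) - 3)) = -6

Step 1. [-6*(-((2*x) - 3)) = -6] leading coefficient -6: divide by -6, so div: -((2*x) - 3) = 1.
Step 2. [-((2*x) - 3) = 1] LHS negated; negate both sides ⇒ neg: (2*x) - 3 = -1.
Step 3. [(2*x) - 3 = -1] the outer -3 inverts by adding 3. So sub: 2*x = 2.
Step 4. [2*x = 2] 2·(inner) — divide through by 2 ⇒ div: x = 1.

Answer: x ∈ {1}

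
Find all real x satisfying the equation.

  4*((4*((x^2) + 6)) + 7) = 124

Step 1. [4*((4*((x^2) + 6)) + 7) = 124] LHS = 4·(…); ÷4 both sides. So div: (4*((x^2) + 6)) + 7 = 31.
Step 2. [(4*((x^2) + 6)) + 7 = 31] peel the +7: subtract 7 from each side ⇒ sub: 4*((x^2) + 6) = 24.
Step 3. [4*((x^2) + 6) = 24] 4 out front; divide by 4. So div: (x^2) + 6 = 6.
Step 4. [(x^2) + 6 = 6] subtract 6: x sits inside (… + 6), so sub: x^2 = 0.
Step 5. [x^2 = 0] LHS squared, RHS 0 ≥ 0: apply √ (±), so sqrt: x = 0.

Answer: x ∈ {0}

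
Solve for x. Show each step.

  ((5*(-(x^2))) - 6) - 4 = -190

Step 1. [((5*(-(x^2))) - 6) - 4 = -190] peel the -4: add 4 from each side, so sub: (5*(-(x^2))) - 6 = -186.
Step 2. [(5*(-(x^2))) - 6 = -186] 6 comes off first (add 6), so sub: 5*(-(x^2)) = -180.
Step 3. [5*(-(x^2)) = -180] leading coefficient 5: divide by 5. So div: -(x^2) = -36.
Step 4. [-(x^2) = -36] flip signs both sides, so neg: x^2 = 36.
Step 5. [x^2 = 36] 36 ≥ 0, LHS is (·)² — take ±√. So sqrt: x = 6 or -6.

Answer: x ∈ {-6, 6}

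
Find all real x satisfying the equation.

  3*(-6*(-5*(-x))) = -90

Step 1. [3*(-6*(-5*(-x))) = -90] LHS = 3·(…); ÷3 both sides ⇒ div: -6*(-5*(-x)) = -30.
Step 2. [-6*(-5*(-x)) = -30] -6 out front; divide by -6 ⇒ div: -5*(-x) = 5.
Step 3. [-5*(-x) = 5] -5·(inner) — divide through by -5 ⇒ div: -x = -1.
Step 4. [-x = -1] flip signs both sides ⇒ neg: x = 1.

Answer: x ∈ {1}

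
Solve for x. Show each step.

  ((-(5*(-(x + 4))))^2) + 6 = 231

Step 1. [((-(5*(-(x + 4))))^2) + 6 = 231] +6 is outermost — subtract 6 both sides, so sub: (-(5*(-(x + 4))))^2 = 225.
Step 2. [(-(5*(-(x + 4))))^2 = 225] 225 ≥ 0, LHS is (·)² — take ±√. So sqrt: -(5*(-(x + 4))) = 15 or -15.
Step 3. [-(5*(-(x + 4))) = 15 or -15] LHS negated; negate both sides. So neg: 5*(-(x + 4)) = -15 or 15.
Step 4. [5*(-(x + 4)) = -15 or 15] leading coefficient 5: divide by 5 ⇒ div: -(x + 4) = -3 or 3.
Step 5. [-(x + 4) = -3 or 3] leading − — multiply by −1 ⇒ neg: x + 4 = 3 or -3.
Step 6. [x + 4 = 3 or -3] 4 comes off first (subtract 4). So sub: x = -1 or -7.

Answer: x ∈ {-7, -1}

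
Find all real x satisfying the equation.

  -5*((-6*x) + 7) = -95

Step 1. [-5*((-6*x) + 7) = -95] -5 out front; divide by -5 ⇒ div: (-6*x) + 7 = 19.
Step 2. [(-6*x) + 7 = 19] peel the +7: subtract 7 from each side, so sub: -6*x = 12.
Step 3. [-6*x = 12] LHS = -6·(…); ÷-6 both sides ⇒ div: x = -2.

Answer: x ∈ {-2}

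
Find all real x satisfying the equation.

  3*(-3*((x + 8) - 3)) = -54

Step 1. [3*(-3*((x + 8) - 3)) = -54] 3·(inner) — divide through by 3. So div: -3*((x + 8) - 3) = -18.
Step 2. [-3*((x + 8) - 3) = -18] leading coefficient -3: divide by -3. So div: (x + 8) - 3 = 6.
Step 3. [(x + 8) - 3 = 6] the outer -3 inverts by adding 3. So sub: x + 8 = 9.
Step 4. [x + 8 = 9] peel the +8: subtract 8 from each side, so sub: x = 1.

Answer: x ∈ {1}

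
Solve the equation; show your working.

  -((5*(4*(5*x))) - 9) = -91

Step 1. [-((5*(4*(5*x))) - 9) = -91] leading − — multiply by −1, so neg: (5*(4*(5*x))) - 9 = 91.
Step 2. [(5*(4*(5*x))) - 9 = 91] peel the -9: add 9 from each side. So sub: 5*(4*(5*x)) = 100.
Step 3. [5*(4*(5*x)) = 100] divide by the outer 5. So div: 4*(5*x) = 20.
Step 4. [4*(5*x) = 20] 4 out front; divide by 4 ⇒ div: 5*x = 5.
Step 5. [5*x = 5] divide by the outer 5. So div: x = 1.

Answer: x ∈ {1}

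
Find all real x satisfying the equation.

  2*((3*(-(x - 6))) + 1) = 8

Step 1. [2*((3*(-(x - 6))) + 1) = 8] LHS = 2·(…); ÷2 both sides, so div: (3*(-(x - 6))) + 1 = 4.
Step 2. [(3*(-(x - 6))) + 1 = 4] 1 comes off first (subtract 1), so sub: 3*(-(x - 6)) = 3.
Step 3. [3*(-(x - 6)) = 3] divide by the outer 3 ⇒ div: -(x - 6) = 1.
Step 4. [-(x - 6) = 1] flip signs both sides, so neg: x - 6 = -1.
Step 5. [x - 6 = -1] -6 is outermost — add 6 both sides, so sub: x = 5.

Answer: x ∈ {5}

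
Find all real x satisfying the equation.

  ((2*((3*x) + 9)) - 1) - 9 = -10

Step 1. [((2*((3*x) + 9)) - 1) - 9 = -10] the outer -9 inverts by adding 9, so sub: (2*((3*x) + 9)) - 1 = -1.
Step 2. [(2*((3*x) + 9)) - 1 = -1] -1 is outermost — add 1 both sides. So sub: 2*((3*x) + 9) = 0.
Step 3. [2*((3*x) + 9) = 0] divide by the outer 2 ⇒ div: (3*x) + 9 = 0.
Step 4. [(3*x) + 9 = 0] 3 | LHS and 3 | 0: pull 3 out. So factor: x + 3 = 0.
Step 5. [x + 3 = 0] subtract 3: x sits inside (… + 3). So sub: x = -3.

Answer: x ∈ {-3}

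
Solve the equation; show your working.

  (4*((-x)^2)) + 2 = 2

Step 1. [(4*((-x)^2)) + 2 = 2] 2 comes off first (subtract 2), so sub: 4*((-x)^2) = 0.
Step 2. [4*((-x)^2) = 0] leading coefficient 4: divide by 4, so div: (-x)^2 = 0.
Step 3. [(-x)^2 = 0] LHS squared, RHS 0 ≥ 0: apply √ (±). So sqrt: -x = 0.
Step 4. [-x = 0] leading − — multiply by −1 ⇒ neg: x = 0.

Answer: x ∈ {0}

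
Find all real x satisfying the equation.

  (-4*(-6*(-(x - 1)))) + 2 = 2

Step 1. [(-4*(-6*(-(x - 1)))) + 2 = 2] 2 comes off first (subtract 2), so sub: -4*(-6*(-(x - 1))) = 0.
Step 2. [-4*(-6*(-(x - 1))) = 0] LHS = -4·(…); ÷-4 both sides. So div: -6*(-(x - 1)) = 0.
Step 3. [-6*(-(x - 1)) = 0] -6 out front; divide by -6. So div: -(x - 1) = 0.
Step 4. [-(x - 1) = 0] flip signs both sides. So neg: x - 1 = 0.
Step 5. [x - 1 = 0] the outer -1 inverts by adding 1. So sub: x = 1.

Answer: x ∈ {1}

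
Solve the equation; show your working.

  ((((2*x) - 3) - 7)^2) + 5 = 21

Step 1. [((((2*x) - 3) - 7)^2) + 5 = 21] 5 comes off first (subtract 5), so sub: (((2*x) - 3) - 7)^2 = 16.
Step 2. [(((2*x) - 3) - 7)^2 = 16] 16 ≥ 0, LHS is (·)² — take ±√, so sqrt: ((2*x) - 3) - 7 = 4 or -4.
Step 3. [((2*x) - 3) - 7 = 4 or -4] add 7: x sits inside (… - 7). So sub: (2*x) - 3 = 11 or 3.
Step 4. [(2*x) - 3 = 11 or 3] the outer -3 inverts by adding 3 ⇒ sub: 2*x = 14 or 6.
Step 5. [2*x = 14 or 6] LHS = 2·(…); ÷2 both sides, so div: x = 7 or 3.

Answer: x ∈ {3, 7}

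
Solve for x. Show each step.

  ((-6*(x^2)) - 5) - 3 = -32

Step 1. [((-6*(x^2)) - 5) - 3 = -32] the outer -3 inverts by adding 3 ⇒ sub: (-6*(x^2)) - 5 = -29.
Step 2. [(-6*(x^2)) - 5 = -29] -5 is outermost — add 5 both sides ⇒ sub: -6*(x^2) = -24.
Step 3. [-6*(x^2) = -24] LHS = -6·(…); ÷-6 both sides ⇒ div: x^2 = 4.
Step 4. [x^2 = 4] √ both sides: 4 ≥ 0 gives two branches ⇒ sqrt: x = 2 or -2.

Answer: x ∈ {-2, 2}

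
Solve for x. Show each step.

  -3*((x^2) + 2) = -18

Step 1. [-3*((x^2) + 2) = -18] leading coefficient -3: divide by -3. So div: (x^2) + 2 = 6.
Step 2. [(x^2) + 2 = 6] the outer +2 inverts by subtracting 2 ⇒ sub: x^2 = 4.
Step 3. [x^2 = 4] √ both sides: 4 ≥ 0 gives two branches, so sqrt: x = 2 or -2.

Answer: x ∈ {-2, 2}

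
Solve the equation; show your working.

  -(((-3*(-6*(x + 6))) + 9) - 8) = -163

Step 1. [-(((-3*(-6*(x + 6))) + 9) - 8) = -163] leading − — multiply by −1 ⇒ neg: ((-3*(-6*(x + 6))) + 9) - 8 = 163.
Step 2. [((-3*(-6*(x + 6))) + 9) - 8 = 163] -8 is outermost — add 8 both sides ⇒ sub: (-3*(-6*(x + 6))) + 9 = 171.
Step 3. [(-3*(-6*(x + 6))) + 9 = 171] common factor -3 (LHS and 171) — divide through, so factor: (-6*(x + 6)) - 3 = -57.
Step 4. [(-6*(x + 6)) - 3 = -57] the outer -3 inverts by adding 3. So sub: -6*(x + 6) = -54.
Step 5. [-6*(x + 6) = -54] divide by the outer -6 ⇒ div: x + 6 = 9.
Step 6. [x + 6 = 9] the outer +6 inverts by subtracting 6 ⇒ sub: x = 3.

Answer: x ∈ {3}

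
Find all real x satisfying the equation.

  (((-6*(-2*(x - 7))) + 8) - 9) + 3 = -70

Step 1. [(((-6*(-2*(x - 7))) + 8) - 9) + 3 = -70] the outer +3 inverts by subtracting 3, so sub: ((-6*(-2*(x - 7))) + 8) - 9 = -73.
Step 2. [((-6*(-2*(x - 7))) + 8) - 9 = -73] 9 comes off first (add 9) ⇒ sub: (-6*(-2*(x - 7))) + 8 = -64.
Step 3. [(-6*(-2*(x - 7))) + 8 = -64] the outer +8 inverts by subtracting 8 ⇒ sub: -6*(-2*(x - 7)) = -72.
Step 4. [-6*(-2*(x - 7)) = -72] -6·(inner) — divide through by -6. So div: -2*(x - 7) = 12.
Step 5. [-2*(x - 7) = 12] LHS = -2·(…); ÷-2 both sides, so div: x - 7 = -6.
Step 6. [x - 7 = -6] add 7: x sits inside (… - 7) ⇒ sub: x = 1.

Answer: x ∈ {1}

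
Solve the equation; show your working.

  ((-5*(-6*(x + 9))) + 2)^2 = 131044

Step 1. [((-5*(-6*(x + 9))) + 2)^2 = 131044] 131044 ≥ 0, LHS is (·)² — take ±√. So sqrt: (-5*(-6*(x + 9))) + 2 = 362 or -362.
Step 2. [(-5*(-6*(x + 9))) + 2 = 362 or -362] +2 is outermost — subtract 2 both sides, so sub: -5*(-6*(x + 9)) = 360 or -364.
Step 3. [-5*(-6*(x + 9)) = 360 or -364] leading coefficient -5: divide by -5. So div: -6*(x + 9) = -72 or 364/5.
Step 4. [-6*(x + 9) = -72 or 364/5] divide by the outer -6. So div: x + 9 = 12 or -182/15.
Step 5. [x + 9 = 12 or -182/15] 9 comes off first (subtract 9), so sub: x = 3 or -317/15.

Answer: x ∈ {-317/15, 3}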